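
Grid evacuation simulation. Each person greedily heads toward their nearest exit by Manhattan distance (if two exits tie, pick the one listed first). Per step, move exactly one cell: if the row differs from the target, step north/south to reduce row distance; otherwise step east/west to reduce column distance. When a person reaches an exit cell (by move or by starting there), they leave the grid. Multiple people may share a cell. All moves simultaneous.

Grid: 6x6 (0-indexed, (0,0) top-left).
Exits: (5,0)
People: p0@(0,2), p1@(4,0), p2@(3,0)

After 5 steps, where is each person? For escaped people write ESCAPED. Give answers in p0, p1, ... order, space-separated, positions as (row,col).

Step 1: p0:(0,2)->(1,2) | p1:(4,0)->(5,0)->EXIT | p2:(3,0)->(4,0)
Step 2: p0:(1,2)->(2,2) | p1:escaped | p2:(4,0)->(5,0)->EXIT
Step 3: p0:(2,2)->(3,2) | p1:escaped | p2:escaped
Step 4: p0:(3,2)->(4,2) | p1:escaped | p2:escaped
Step 5: p0:(4,2)->(5,2) | p1:escaped | p2:escaped

(5,2) ESCAPED ESCAPED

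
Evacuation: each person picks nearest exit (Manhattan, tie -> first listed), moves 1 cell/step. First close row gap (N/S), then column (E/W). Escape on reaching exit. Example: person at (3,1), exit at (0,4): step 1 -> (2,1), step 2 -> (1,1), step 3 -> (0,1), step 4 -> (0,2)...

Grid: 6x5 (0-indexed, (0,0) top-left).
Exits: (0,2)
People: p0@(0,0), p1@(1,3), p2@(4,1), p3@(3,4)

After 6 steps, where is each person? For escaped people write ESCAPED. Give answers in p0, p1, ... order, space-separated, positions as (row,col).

Step 1: p0:(0,0)->(0,1) | p1:(1,3)->(0,3) | p2:(4,1)->(3,1) | p3:(3,4)->(2,4)
Step 2: p0:(0,1)->(0,2)->EXIT | p1:(0,3)->(0,2)->EXIT | p2:(3,1)->(2,1) | p3:(2,4)->(1,4)
Step 3: p0:escaped | p1:escaped | p2:(2,1)->(1,1) | p3:(1,4)->(0,4)
Step 4: p0:escaped | p1:escaped | p2:(1,1)->(0,1) | p3:(0,4)->(0,3)
Step 5: p0:escaped | p1:escaped | p2:(0,1)->(0,2)->EXIT | p3:(0,3)->(0,2)->EXIT

ESCAPED ESCAPED ESCAPED ESCAPED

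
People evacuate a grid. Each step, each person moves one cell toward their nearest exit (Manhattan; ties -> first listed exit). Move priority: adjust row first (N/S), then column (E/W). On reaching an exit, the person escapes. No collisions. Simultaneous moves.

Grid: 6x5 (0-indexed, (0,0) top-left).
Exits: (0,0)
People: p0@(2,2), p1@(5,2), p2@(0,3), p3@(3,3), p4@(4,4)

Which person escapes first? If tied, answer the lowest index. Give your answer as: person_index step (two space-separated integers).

Answer: 2 3

Derivation:
Step 1: p0:(2,2)->(1,2) | p1:(5,2)->(4,2) | p2:(0,3)->(0,2) | p3:(3,3)->(2,3) | p4:(4,4)->(3,4)
Step 2: p0:(1,2)->(0,2) | p1:(4,2)->(3,2) | p2:(0,2)->(0,1) | p3:(2,3)->(1,3) | p4:(3,4)->(2,4)
Step 3: p0:(0,2)->(0,1) | p1:(3,2)->(2,2) | p2:(0,1)->(0,0)->EXIT | p3:(1,3)->(0,3) | p4:(2,4)->(1,4)
Step 4: p0:(0,1)->(0,0)->EXIT | p1:(2,2)->(1,2) | p2:escaped | p3:(0,3)->(0,2) | p4:(1,4)->(0,4)
Step 5: p0:escaped | p1:(1,2)->(0,2) | p2:escaped | p3:(0,2)->(0,1) | p4:(0,4)->(0,3)
Step 6: p0:escaped | p1:(0,2)->(0,1) | p2:escaped | p3:(0,1)->(0,0)->EXIT | p4:(0,3)->(0,2)
Step 7: p0:escaped | p1:(0,1)->(0,0)->EXIT | p2:escaped | p3:escaped | p4:(0,2)->(0,1)
Step 8: p0:escaped | p1:escaped | p2:escaped | p3:escaped | p4:(0,1)->(0,0)->EXIT
Exit steps: [4, 7, 3, 6, 8]
First to escape: p2 at step 3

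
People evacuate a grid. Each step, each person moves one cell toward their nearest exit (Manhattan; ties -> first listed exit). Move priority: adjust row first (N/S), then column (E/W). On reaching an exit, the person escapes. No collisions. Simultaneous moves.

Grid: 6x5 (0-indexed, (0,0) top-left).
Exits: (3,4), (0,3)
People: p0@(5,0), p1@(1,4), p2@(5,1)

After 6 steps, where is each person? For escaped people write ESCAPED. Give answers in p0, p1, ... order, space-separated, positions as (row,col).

Step 1: p0:(5,0)->(4,0) | p1:(1,4)->(2,4) | p2:(5,1)->(4,1)
Step 2: p0:(4,0)->(3,0) | p1:(2,4)->(3,4)->EXIT | p2:(4,1)->(3,1)
Step 3: p0:(3,0)->(3,1) | p1:escaped | p2:(3,1)->(3,2)
Step 4: p0:(3,1)->(3,2) | p1:escaped | p2:(3,2)->(3,3)
Step 5: p0:(3,2)->(3,3) | p1:escaped | p2:(3,3)->(3,4)->EXIT
Step 6: p0:(3,3)->(3,4)->EXIT | p1:escaped | p2:escaped

ESCAPED ESCAPED ESCAPED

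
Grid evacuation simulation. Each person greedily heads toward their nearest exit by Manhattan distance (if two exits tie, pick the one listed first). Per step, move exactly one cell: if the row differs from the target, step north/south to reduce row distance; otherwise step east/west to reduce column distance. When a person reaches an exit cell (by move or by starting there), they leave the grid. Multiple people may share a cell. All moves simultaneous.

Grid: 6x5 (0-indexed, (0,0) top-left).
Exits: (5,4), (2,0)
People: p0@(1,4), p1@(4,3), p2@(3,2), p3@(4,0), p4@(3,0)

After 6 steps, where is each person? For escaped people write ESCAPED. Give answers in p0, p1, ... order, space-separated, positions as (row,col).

Step 1: p0:(1,4)->(2,4) | p1:(4,3)->(5,3) | p2:(3,2)->(2,2) | p3:(4,0)->(3,0) | p4:(3,0)->(2,0)->EXIT
Step 2: p0:(2,4)->(3,4) | p1:(5,3)->(5,4)->EXIT | p2:(2,2)->(2,1) | p3:(3,0)->(2,0)->EXIT | p4:escaped
Step 3: p0:(3,4)->(4,4) | p1:escaped | p2:(2,1)->(2,0)->EXIT | p3:escaped | p4:escaped
Step 4: p0:(4,4)->(5,4)->EXIT | p1:escaped | p2:escaped | p3:escaped | p4:escaped

ESCAPED ESCAPED ESCAPED ESCAPED ESCAPED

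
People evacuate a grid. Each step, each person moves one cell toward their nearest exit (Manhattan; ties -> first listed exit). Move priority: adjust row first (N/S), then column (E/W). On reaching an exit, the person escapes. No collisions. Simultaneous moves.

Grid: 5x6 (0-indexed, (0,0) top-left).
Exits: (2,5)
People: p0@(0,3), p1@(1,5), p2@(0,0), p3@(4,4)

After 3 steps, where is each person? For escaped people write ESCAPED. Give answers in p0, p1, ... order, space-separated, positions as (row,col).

Step 1: p0:(0,3)->(1,3) | p1:(1,5)->(2,5)->EXIT | p2:(0,0)->(1,0) | p3:(4,4)->(3,4)
Step 2: p0:(1,3)->(2,3) | p1:escaped | p2:(1,0)->(2,0) | p3:(3,4)->(2,4)
Step 3: p0:(2,3)->(2,4) | p1:escaped | p2:(2,0)->(2,1) | p3:(2,4)->(2,5)->EXIT

(2,4) ESCAPED (2,1) ESCAPED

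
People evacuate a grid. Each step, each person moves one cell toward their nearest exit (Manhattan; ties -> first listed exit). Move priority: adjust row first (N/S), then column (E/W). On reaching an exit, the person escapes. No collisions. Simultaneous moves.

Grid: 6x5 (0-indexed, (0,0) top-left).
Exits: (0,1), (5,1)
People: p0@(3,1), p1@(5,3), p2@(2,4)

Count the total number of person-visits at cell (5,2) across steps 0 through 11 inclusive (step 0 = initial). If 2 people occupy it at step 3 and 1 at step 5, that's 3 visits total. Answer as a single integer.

Step 0: p0@(3,1) p1@(5,3) p2@(2,4) -> at (5,2): 0 [-], cum=0
Step 1: p0@(4,1) p1@(5,2) p2@(1,4) -> at (5,2): 1 [p1], cum=1
Step 2: p0@ESC p1@ESC p2@(0,4) -> at (5,2): 0 [-], cum=1
Step 3: p0@ESC p1@ESC p2@(0,3) -> at (5,2): 0 [-], cum=1
Step 4: p0@ESC p1@ESC p2@(0,2) -> at (5,2): 0 [-], cum=1
Step 5: p0@ESC p1@ESC p2@ESC -> at (5,2): 0 [-], cum=1
Total visits = 1

Answer: 1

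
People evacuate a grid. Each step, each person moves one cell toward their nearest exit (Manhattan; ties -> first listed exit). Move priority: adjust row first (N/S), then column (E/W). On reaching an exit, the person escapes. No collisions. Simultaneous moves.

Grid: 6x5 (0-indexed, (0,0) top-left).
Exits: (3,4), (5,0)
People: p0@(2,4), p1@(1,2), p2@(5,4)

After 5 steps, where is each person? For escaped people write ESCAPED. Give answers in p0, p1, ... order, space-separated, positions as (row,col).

Step 1: p0:(2,4)->(3,4)->EXIT | p1:(1,2)->(2,2) | p2:(5,4)->(4,4)
Step 2: p0:escaped | p1:(2,2)->(3,2) | p2:(4,4)->(3,4)->EXIT
Step 3: p0:escaped | p1:(3,2)->(3,3) | p2:escaped
Step 4: p0:escaped | p1:(3,3)->(3,4)->EXIT | p2:escaped

ESCAPED ESCAPED ESCAPED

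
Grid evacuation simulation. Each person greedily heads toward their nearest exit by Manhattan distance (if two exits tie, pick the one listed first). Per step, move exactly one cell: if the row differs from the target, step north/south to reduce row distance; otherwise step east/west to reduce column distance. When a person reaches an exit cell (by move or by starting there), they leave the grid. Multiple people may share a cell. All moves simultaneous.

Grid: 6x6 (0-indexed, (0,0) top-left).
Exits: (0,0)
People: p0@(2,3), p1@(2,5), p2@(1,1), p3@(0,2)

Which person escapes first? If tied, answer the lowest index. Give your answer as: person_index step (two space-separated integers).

Step 1: p0:(2,3)->(1,3) | p1:(2,5)->(1,5) | p2:(1,1)->(0,1) | p3:(0,2)->(0,1)
Step 2: p0:(1,3)->(0,3) | p1:(1,5)->(0,5) | p2:(0,1)->(0,0)->EXIT | p3:(0,1)->(0,0)->EXIT
Step 3: p0:(0,3)->(0,2) | p1:(0,5)->(0,4) | p2:escaped | p3:escaped
Step 4: p0:(0,2)->(0,1) | p1:(0,4)->(0,3) | p2:escaped | p3:escaped
Step 5: p0:(0,1)->(0,0)->EXIT | p1:(0,3)->(0,2) | p2:escaped | p3:escaped
Step 6: p0:escaped | p1:(0,2)->(0,1) | p2:escaped | p3:escaped
Step 7: p0:escaped | p1:(0,1)->(0,0)->EXIT | p2:escaped | p3:escaped
Exit steps: [5, 7, 2, 2]
First to escape: p2 at step 2

Answer: 2 2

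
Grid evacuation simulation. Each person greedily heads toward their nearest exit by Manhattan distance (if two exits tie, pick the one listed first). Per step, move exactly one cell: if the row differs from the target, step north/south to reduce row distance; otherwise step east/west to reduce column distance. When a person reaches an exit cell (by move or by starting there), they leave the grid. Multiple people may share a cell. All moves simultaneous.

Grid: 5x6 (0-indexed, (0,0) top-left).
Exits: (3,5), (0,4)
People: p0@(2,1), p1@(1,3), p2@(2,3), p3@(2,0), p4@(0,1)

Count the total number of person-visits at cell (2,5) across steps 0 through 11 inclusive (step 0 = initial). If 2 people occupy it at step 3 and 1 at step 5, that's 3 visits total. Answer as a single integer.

Step 0: p0@(2,1) p1@(1,3) p2@(2,3) p3@(2,0) p4@(0,1) -> at (2,5): 0 [-], cum=0
Step 1: p0@(3,1) p1@(0,3) p2@(3,3) p3@(3,0) p4@(0,2) -> at (2,5): 0 [-], cum=0
Step 2: p0@(3,2) p1@ESC p2@(3,4) p3@(3,1) p4@(0,3) -> at (2,5): 0 [-], cum=0
Step 3: p0@(3,3) p1@ESC p2@ESC p3@(3,2) p4@ESC -> at (2,5): 0 [-], cum=0
Step 4: p0@(3,4) p1@ESC p2@ESC p3@(3,3) p4@ESC -> at (2,5): 0 [-], cum=0
Step 5: p0@ESC p1@ESC p2@ESC p3@(3,4) p4@ESC -> at (2,5): 0 [-], cum=0
Step 6: p0@ESC p1@ESC p2@ESC p3@ESC p4@ESC -> at (2,5): 0 [-], cum=0
Total visits = 0

Answer: 0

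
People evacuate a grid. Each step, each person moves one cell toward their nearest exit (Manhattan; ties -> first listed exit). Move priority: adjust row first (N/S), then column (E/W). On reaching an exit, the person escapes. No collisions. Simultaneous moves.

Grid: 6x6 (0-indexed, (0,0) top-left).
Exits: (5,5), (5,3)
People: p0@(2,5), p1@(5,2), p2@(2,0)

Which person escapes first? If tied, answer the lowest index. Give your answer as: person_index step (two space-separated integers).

Answer: 1 1

Derivation:
Step 1: p0:(2,5)->(3,5) | p1:(5,2)->(5,3)->EXIT | p2:(2,0)->(3,0)
Step 2: p0:(3,5)->(4,5) | p1:escaped | p2:(3,0)->(4,0)
Step 3: p0:(4,5)->(5,5)->EXIT | p1:escaped | p2:(4,0)->(5,0)
Step 4: p0:escaped | p1:escaped | p2:(5,0)->(5,1)
Step 5: p0:escaped | p1:escaped | p2:(5,1)->(5,2)
Step 6: p0:escaped | p1:escaped | p2:(5,2)->(5,3)->EXIT
Exit steps: [3, 1, 6]
First to escape: p1 at step 1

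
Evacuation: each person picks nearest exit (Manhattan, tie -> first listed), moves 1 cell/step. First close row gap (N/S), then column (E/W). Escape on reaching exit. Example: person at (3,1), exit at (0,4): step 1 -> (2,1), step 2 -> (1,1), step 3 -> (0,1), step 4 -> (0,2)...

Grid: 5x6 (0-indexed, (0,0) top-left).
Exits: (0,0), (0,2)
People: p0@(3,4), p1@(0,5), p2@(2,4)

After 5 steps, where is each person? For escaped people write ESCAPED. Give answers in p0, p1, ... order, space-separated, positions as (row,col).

Step 1: p0:(3,4)->(2,4) | p1:(0,5)->(0,4) | p2:(2,4)->(1,4)
Step 2: p0:(2,4)->(1,4) | p1:(0,4)->(0,3) | p2:(1,4)->(0,4)
Step 3: p0:(1,4)->(0,4) | p1:(0,3)->(0,2)->EXIT | p2:(0,4)->(0,3)
Step 4: p0:(0,4)->(0,3) | p1:escaped | p2:(0,3)->(0,2)->EXIT
Step 5: p0:(0,3)->(0,2)->EXIT | p1:escaped | p2:escaped

ESCAPED ESCAPED ESCAPED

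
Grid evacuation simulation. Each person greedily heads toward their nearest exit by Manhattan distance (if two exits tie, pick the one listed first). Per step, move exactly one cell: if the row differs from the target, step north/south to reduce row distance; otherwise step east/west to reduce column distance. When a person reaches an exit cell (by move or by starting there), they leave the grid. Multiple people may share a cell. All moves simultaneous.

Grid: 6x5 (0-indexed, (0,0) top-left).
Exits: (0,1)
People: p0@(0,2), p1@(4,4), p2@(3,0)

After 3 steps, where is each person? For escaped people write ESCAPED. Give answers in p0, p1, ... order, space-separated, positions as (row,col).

Step 1: p0:(0,2)->(0,1)->EXIT | p1:(4,4)->(3,4) | p2:(3,0)->(2,0)
Step 2: p0:escaped | p1:(3,4)->(2,4) | p2:(2,0)->(1,0)
Step 3: p0:escaped | p1:(2,4)->(1,4) | p2:(1,0)->(0,0)

ESCAPED (1,4) (0,0)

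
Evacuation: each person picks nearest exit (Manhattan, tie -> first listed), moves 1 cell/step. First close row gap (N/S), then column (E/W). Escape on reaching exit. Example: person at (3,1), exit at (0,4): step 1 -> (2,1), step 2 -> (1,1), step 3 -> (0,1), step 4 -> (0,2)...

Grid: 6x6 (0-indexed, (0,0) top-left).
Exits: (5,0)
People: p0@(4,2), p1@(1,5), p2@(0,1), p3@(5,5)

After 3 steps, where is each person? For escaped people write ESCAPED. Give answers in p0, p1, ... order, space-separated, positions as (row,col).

Step 1: p0:(4,2)->(5,2) | p1:(1,5)->(2,5) | p2:(0,1)->(1,1) | p3:(5,5)->(5,4)
Step 2: p0:(5,2)->(5,1) | p1:(2,5)->(3,5) | p2:(1,1)->(2,1) | p3:(5,4)->(5,3)
Step 3: p0:(5,1)->(5,0)->EXIT | p1:(3,5)->(4,5) | p2:(2,1)->(3,1) | p3:(5,3)->(5,2)

ESCAPED (4,5) (3,1) (5,2)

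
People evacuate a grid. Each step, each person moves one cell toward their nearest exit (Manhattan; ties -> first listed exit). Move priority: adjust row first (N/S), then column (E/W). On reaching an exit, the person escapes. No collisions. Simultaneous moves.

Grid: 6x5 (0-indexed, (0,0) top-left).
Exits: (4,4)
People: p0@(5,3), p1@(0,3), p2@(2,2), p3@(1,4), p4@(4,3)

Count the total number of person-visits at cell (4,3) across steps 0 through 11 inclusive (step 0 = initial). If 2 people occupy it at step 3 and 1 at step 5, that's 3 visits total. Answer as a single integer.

Answer: 4

Derivation:
Step 0: p0@(5,3) p1@(0,3) p2@(2,2) p3@(1,4) p4@(4,3) -> at (4,3): 1 [p4], cum=1
Step 1: p0@(4,3) p1@(1,3) p2@(3,2) p3@(2,4) p4@ESC -> at (4,3): 1 [p0], cum=2
Step 2: p0@ESC p1@(2,3) p2@(4,2) p3@(3,4) p4@ESC -> at (4,3): 0 [-], cum=2
Step 3: p0@ESC p1@(3,3) p2@(4,3) p3@ESC p4@ESC -> at (4,3): 1 [p2], cum=3
Step 4: p0@ESC p1@(4,3) p2@ESC p3@ESC p4@ESC -> at (4,3): 1 [p1], cum=4
Step 5: p0@ESC p1@ESC p2@ESC p3@ESC p4@ESC -> at (4,3): 0 [-], cum=4
Total visits = 4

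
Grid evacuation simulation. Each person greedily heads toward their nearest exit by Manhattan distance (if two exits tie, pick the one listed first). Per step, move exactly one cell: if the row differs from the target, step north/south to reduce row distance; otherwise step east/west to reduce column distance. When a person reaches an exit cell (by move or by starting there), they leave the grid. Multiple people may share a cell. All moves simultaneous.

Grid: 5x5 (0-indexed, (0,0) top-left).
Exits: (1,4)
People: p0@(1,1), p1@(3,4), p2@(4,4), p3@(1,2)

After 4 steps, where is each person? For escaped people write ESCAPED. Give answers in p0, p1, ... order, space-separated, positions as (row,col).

Step 1: p0:(1,1)->(1,2) | p1:(3,4)->(2,4) | p2:(4,4)->(3,4) | p3:(1,2)->(1,3)
Step 2: p0:(1,2)->(1,3) | p1:(2,4)->(1,4)->EXIT | p2:(3,4)->(2,4) | p3:(1,3)->(1,4)->EXIT
Step 3: p0:(1,3)->(1,4)->EXIT | p1:escaped | p2:(2,4)->(1,4)->EXIT | p3:escaped

ESCAPED ESCAPED ESCAPED ESCAPED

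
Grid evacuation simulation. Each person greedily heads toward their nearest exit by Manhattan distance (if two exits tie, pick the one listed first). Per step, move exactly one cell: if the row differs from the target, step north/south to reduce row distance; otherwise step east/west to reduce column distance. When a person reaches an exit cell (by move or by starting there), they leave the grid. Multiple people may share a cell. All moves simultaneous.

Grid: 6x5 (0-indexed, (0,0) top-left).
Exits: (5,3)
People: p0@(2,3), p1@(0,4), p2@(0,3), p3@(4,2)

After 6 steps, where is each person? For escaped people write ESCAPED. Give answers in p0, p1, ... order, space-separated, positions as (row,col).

Step 1: p0:(2,3)->(3,3) | p1:(0,4)->(1,4) | p2:(0,3)->(1,3) | p3:(4,2)->(5,2)
Step 2: p0:(3,3)->(4,3) | p1:(1,4)->(2,4) | p2:(1,3)->(2,3) | p3:(5,2)->(5,3)->EXIT
Step 3: p0:(4,3)->(5,3)->EXIT | p1:(2,4)->(3,4) | p2:(2,3)->(3,3) | p3:escaped
Step 4: p0:escaped | p1:(3,4)->(4,4) | p2:(3,3)->(4,3) | p3:escaped
Step 5: p0:escaped | p1:(4,4)->(5,4) | p2:(4,3)->(5,3)->EXIT | p3:escaped
Step 6: p0:escaped | p1:(5,4)->(5,3)->EXIT | p2:escaped | p3:escaped

ESCAPED ESCAPED ESCAPED ESCAPED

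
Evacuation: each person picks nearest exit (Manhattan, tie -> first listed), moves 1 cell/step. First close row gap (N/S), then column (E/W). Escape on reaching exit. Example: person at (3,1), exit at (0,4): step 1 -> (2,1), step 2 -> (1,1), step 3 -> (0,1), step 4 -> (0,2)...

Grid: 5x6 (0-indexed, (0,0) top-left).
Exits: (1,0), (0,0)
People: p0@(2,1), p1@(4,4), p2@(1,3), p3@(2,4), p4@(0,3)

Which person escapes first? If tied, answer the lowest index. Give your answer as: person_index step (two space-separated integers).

Step 1: p0:(2,1)->(1,1) | p1:(4,4)->(3,4) | p2:(1,3)->(1,2) | p3:(2,4)->(1,4) | p4:(0,3)->(0,2)
Step 2: p0:(1,1)->(1,0)->EXIT | p1:(3,4)->(2,4) | p2:(1,2)->(1,1) | p3:(1,4)->(1,3) | p4:(0,2)->(0,1)
Step 3: p0:escaped | p1:(2,4)->(1,4) | p2:(1,1)->(1,0)->EXIT | p3:(1,3)->(1,2) | p4:(0,1)->(0,0)->EXIT
Step 4: p0:escaped | p1:(1,4)->(1,3) | p2:escaped | p3:(1,2)->(1,1) | p4:escaped
Step 5: p0:escaped | p1:(1,3)->(1,2) | p2:escaped | p3:(1,1)->(1,0)->EXIT | p4:escaped
Step 6: p0:escaped | p1:(1,2)->(1,1) | p2:escaped | p3:escaped | p4:escaped
Step 7: p0:escaped | p1:(1,1)->(1,0)->EXIT | p2:escaped | p3:escaped | p4:escaped
Exit steps: [2, 7, 3, 5, 3]
First to escape: p0 at step 2

Answer: 0 2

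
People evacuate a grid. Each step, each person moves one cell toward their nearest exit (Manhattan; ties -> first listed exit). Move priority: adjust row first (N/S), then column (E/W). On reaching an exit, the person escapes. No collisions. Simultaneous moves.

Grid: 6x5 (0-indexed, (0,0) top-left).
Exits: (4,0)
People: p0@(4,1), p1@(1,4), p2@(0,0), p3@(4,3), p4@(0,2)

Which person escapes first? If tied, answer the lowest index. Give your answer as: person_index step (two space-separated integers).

Step 1: p0:(4,1)->(4,0)->EXIT | p1:(1,4)->(2,4) | p2:(0,0)->(1,0) | p3:(4,3)->(4,2) | p4:(0,2)->(1,2)
Step 2: p0:escaped | p1:(2,4)->(3,4) | p2:(1,0)->(2,0) | p3:(4,2)->(4,1) | p4:(1,2)->(2,2)
Step 3: p0:escaped | p1:(3,4)->(4,4) | p2:(2,0)->(3,0) | p3:(4,1)->(4,0)->EXIT | p4:(2,2)->(3,2)
Step 4: p0:escaped | p1:(4,4)->(4,3) | p2:(3,0)->(4,0)->EXIT | p3:escaped | p4:(3,2)->(4,2)
Step 5: p0:escaped | p1:(4,3)->(4,2) | p2:escaped | p3:escaped | p4:(4,2)->(4,1)
Step 6: p0:escaped | p1:(4,2)->(4,1) | p2:escaped | p3:escaped | p4:(4,1)->(4,0)->EXIT
Step 7: p0:escaped | p1:(4,1)->(4,0)->EXIT | p2:escaped | p3:escaped | p4:escaped
Exit steps: [1, 7, 4, 3, 6]
First to escape: p0 at step 1

Answer: 0 1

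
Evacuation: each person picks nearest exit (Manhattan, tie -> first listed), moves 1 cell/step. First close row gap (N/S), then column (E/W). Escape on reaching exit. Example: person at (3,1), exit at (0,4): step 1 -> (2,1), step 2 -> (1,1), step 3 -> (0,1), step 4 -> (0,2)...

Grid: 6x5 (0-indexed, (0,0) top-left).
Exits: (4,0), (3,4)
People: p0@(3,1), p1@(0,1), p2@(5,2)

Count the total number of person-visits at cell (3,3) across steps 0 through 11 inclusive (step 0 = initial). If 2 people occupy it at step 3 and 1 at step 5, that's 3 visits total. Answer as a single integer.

Step 0: p0@(3,1) p1@(0,1) p2@(5,2) -> at (3,3): 0 [-], cum=0
Step 1: p0@(4,1) p1@(1,1) p2@(4,2) -> at (3,3): 0 [-], cum=0
Step 2: p0@ESC p1@(2,1) p2@(4,1) -> at (3,3): 0 [-], cum=0
Step 3: p0@ESC p1@(3,1) p2@ESC -> at (3,3): 0 [-], cum=0
Step 4: p0@ESC p1@(4,1) p2@ESC -> at (3,3): 0 [-], cum=0
Step 5: p0@ESC p1@ESC p2@ESC -> at (3,3): 0 [-], cum=0
Total visits = 0

Answer: 0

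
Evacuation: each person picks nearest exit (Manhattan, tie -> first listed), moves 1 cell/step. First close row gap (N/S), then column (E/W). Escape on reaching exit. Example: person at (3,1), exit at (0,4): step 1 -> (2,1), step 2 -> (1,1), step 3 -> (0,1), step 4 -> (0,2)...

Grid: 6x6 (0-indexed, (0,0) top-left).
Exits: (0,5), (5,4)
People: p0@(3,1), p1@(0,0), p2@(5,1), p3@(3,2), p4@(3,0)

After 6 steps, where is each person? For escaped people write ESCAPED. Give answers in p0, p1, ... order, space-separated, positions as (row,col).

Step 1: p0:(3,1)->(4,1) | p1:(0,0)->(0,1) | p2:(5,1)->(5,2) | p3:(3,2)->(4,2) | p4:(3,0)->(4,0)
Step 2: p0:(4,1)->(5,1) | p1:(0,1)->(0,2) | p2:(5,2)->(5,3) | p3:(4,2)->(5,2) | p4:(4,0)->(5,0)
Step 3: p0:(5,1)->(5,2) | p1:(0,2)->(0,3) | p2:(5,3)->(5,4)->EXIT | p3:(5,2)->(5,3) | p4:(5,0)->(5,1)
Step 4: p0:(5,2)->(5,3) | p1:(0,3)->(0,4) | p2:escaped | p3:(5,3)->(5,4)->EXIT | p4:(5,1)->(5,2)
Step 5: p0:(5,3)->(5,4)->EXIT | p1:(0,4)->(0,5)->EXIT | p2:escaped | p3:escaped | p4:(5,2)->(5,3)
Step 6: p0:escaped | p1:escaped | p2:escaped | p3:escaped | p4:(5,3)->(5,4)->EXIT

ESCAPED ESCAPED ESCAPED ESCAPED ESCAPED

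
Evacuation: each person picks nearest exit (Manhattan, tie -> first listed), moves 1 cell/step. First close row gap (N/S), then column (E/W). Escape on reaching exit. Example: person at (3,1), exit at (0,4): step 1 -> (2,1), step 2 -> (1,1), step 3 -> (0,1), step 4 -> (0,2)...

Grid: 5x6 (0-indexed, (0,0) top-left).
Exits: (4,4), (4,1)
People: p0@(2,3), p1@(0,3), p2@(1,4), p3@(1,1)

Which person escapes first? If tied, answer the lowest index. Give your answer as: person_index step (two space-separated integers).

Answer: 0 3

Derivation:
Step 1: p0:(2,3)->(3,3) | p1:(0,3)->(1,3) | p2:(1,4)->(2,4) | p3:(1,1)->(2,1)
Step 2: p0:(3,3)->(4,3) | p1:(1,3)->(2,3) | p2:(2,4)->(3,4) | p3:(2,1)->(3,1)
Step 3: p0:(4,3)->(4,4)->EXIT | p1:(2,3)->(3,3) | p2:(3,4)->(4,4)->EXIT | p3:(3,1)->(4,1)->EXIT
Step 4: p0:escaped | p1:(3,3)->(4,3) | p2:escaped | p3:escaped
Step 5: p0:escaped | p1:(4,3)->(4,4)->EXIT | p2:escaped | p3:escaped
Exit steps: [3, 5, 3, 3]
First to escape: p0 at step 3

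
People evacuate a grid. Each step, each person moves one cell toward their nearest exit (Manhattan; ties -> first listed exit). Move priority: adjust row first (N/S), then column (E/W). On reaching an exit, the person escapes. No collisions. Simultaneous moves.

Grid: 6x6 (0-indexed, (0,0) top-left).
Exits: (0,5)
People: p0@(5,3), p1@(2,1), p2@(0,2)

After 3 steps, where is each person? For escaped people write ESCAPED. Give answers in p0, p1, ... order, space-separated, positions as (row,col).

Step 1: p0:(5,3)->(4,3) | p1:(2,1)->(1,1) | p2:(0,2)->(0,3)
Step 2: p0:(4,3)->(3,3) | p1:(1,1)->(0,1) | p2:(0,3)->(0,4)
Step 3: p0:(3,3)->(2,3) | p1:(0,1)->(0,2) | p2:(0,4)->(0,5)->EXIT

(2,3) (0,2) ESCAPED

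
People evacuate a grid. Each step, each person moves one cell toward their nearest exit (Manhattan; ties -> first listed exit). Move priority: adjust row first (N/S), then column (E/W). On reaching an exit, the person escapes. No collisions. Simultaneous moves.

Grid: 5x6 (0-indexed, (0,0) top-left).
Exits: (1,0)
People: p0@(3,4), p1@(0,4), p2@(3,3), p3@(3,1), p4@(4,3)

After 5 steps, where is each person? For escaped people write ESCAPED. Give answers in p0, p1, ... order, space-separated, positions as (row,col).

Step 1: p0:(3,4)->(2,4) | p1:(0,4)->(1,4) | p2:(3,3)->(2,3) | p3:(3,1)->(2,1) | p4:(4,3)->(3,3)
Step 2: p0:(2,4)->(1,4) | p1:(1,4)->(1,3) | p2:(2,3)->(1,3) | p3:(2,1)->(1,1) | p4:(3,3)->(2,3)
Step 3: p0:(1,4)->(1,3) | p1:(1,3)->(1,2) | p2:(1,3)->(1,2) | p3:(1,1)->(1,0)->EXIT | p4:(2,3)->(1,3)
Step 4: p0:(1,3)->(1,2) | p1:(1,2)->(1,1) | p2:(1,2)->(1,1) | p3:escaped | p4:(1,3)->(1,2)
Step 5: p0:(1,2)->(1,1) | p1:(1,1)->(1,0)->EXIT | p2:(1,1)->(1,0)->EXIT | p3:escaped | p4:(1,2)->(1,1)

(1,1) ESCAPED ESCAPED ESCAPED (1,1)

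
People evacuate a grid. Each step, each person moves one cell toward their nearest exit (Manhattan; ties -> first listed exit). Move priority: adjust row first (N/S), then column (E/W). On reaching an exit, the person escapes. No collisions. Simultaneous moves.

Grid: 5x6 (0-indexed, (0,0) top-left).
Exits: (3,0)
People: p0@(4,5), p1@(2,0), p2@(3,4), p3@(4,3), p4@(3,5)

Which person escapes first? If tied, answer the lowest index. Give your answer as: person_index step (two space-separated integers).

Step 1: p0:(4,5)->(3,5) | p1:(2,0)->(3,0)->EXIT | p2:(3,4)->(3,3) | p3:(4,3)->(3,3) | p4:(3,5)->(3,4)
Step 2: p0:(3,5)->(3,4) | p1:escaped | p2:(3,3)->(3,2) | p3:(3,3)->(3,2) | p4:(3,4)->(3,3)
Step 3: p0:(3,4)->(3,3) | p1:escaped | p2:(3,2)->(3,1) | p3:(3,2)->(3,1) | p4:(3,3)->(3,2)
Step 4: p0:(3,3)->(3,2) | p1:escaped | p2:(3,1)->(3,0)->EXIT | p3:(3,1)->(3,0)->EXIT | p4:(3,2)->(3,1)
Step 5: p0:(3,2)->(3,1) | p1:escaped | p2:escaped | p3:escaped | p4:(3,1)->(3,0)->EXIT
Step 6: p0:(3,1)->(3,0)->EXIT | p1:escaped | p2:escaped | p3:escaped | p4:escaped
Exit steps: [6, 1, 4, 4, 5]
First to escape: p1 at step 1

Answer: 1 1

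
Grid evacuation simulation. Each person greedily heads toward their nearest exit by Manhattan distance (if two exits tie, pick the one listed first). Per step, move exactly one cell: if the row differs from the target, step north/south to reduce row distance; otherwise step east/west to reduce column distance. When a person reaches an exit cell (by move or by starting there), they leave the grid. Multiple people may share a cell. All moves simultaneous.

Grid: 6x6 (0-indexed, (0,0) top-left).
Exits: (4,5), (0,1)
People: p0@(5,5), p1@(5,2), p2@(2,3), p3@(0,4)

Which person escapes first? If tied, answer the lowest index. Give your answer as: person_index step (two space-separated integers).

Step 1: p0:(5,5)->(4,5)->EXIT | p1:(5,2)->(4,2) | p2:(2,3)->(3,3) | p3:(0,4)->(0,3)
Step 2: p0:escaped | p1:(4,2)->(4,3) | p2:(3,3)->(4,3) | p3:(0,3)->(0,2)
Step 3: p0:escaped | p1:(4,3)->(4,4) | p2:(4,3)->(4,4) | p3:(0,2)->(0,1)->EXIT
Step 4: p0:escaped | p1:(4,4)->(4,5)->EXIT | p2:(4,4)->(4,5)->EXIT | p3:escaped
Exit steps: [1, 4, 4, 3]
First to escape: p0 at step 1

Answer: 0 1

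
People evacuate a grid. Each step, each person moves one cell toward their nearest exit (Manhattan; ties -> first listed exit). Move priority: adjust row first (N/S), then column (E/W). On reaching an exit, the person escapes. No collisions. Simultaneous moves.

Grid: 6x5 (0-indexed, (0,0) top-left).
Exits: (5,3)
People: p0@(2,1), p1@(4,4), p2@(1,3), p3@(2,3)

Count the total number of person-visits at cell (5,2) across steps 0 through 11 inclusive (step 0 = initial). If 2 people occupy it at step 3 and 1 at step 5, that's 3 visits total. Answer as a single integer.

Step 0: p0@(2,1) p1@(4,4) p2@(1,3) p3@(2,3) -> at (5,2): 0 [-], cum=0
Step 1: p0@(3,1) p1@(5,4) p2@(2,3) p3@(3,3) -> at (5,2): 0 [-], cum=0
Step 2: p0@(4,1) p1@ESC p2@(3,3) p3@(4,3) -> at (5,2): 0 [-], cum=0
Step 3: p0@(5,1) p1@ESC p2@(4,3) p3@ESC -> at (5,2): 0 [-], cum=0
Step 4: p0@(5,2) p1@ESC p2@ESC p3@ESC -> at (5,2): 1 [p0], cum=1
Step 5: p0@ESC p1@ESC p2@ESC p3@ESC -> at (5,2): 0 [-], cum=1
Total visits = 1

Answer: 1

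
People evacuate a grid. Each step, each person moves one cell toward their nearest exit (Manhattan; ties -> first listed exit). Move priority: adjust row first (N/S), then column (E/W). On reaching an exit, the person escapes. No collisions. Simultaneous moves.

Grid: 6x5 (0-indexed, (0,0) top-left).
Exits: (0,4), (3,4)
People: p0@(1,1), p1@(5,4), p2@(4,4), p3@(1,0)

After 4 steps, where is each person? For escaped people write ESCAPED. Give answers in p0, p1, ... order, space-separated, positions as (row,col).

Step 1: p0:(1,1)->(0,1) | p1:(5,4)->(4,4) | p2:(4,4)->(3,4)->EXIT | p3:(1,0)->(0,0)
Step 2: p0:(0,1)->(0,2) | p1:(4,4)->(3,4)->EXIT | p2:escaped | p3:(0,0)->(0,1)
Step 3: p0:(0,2)->(0,3) | p1:escaped | p2:escaped | p3:(0,1)->(0,2)
Step 4: p0:(0,3)->(0,4)->EXIT | p1:escaped | p2:escaped | p3:(0,2)->(0,3)

ESCAPED ESCAPED ESCAPED (0,3)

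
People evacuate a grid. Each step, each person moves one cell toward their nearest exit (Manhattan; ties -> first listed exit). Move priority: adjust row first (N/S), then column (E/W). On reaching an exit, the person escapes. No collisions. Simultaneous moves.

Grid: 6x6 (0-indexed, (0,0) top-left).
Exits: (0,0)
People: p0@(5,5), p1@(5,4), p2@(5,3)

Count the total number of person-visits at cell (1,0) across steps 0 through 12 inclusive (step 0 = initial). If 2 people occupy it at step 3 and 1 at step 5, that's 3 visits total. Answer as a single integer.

Step 0: p0@(5,5) p1@(5,4) p2@(5,3) -> at (1,0): 0 [-], cum=0
Step 1: p0@(4,5) p1@(4,4) p2@(4,3) -> at (1,0): 0 [-], cum=0
Step 2: p0@(3,5) p1@(3,4) p2@(3,3) -> at (1,0): 0 [-], cum=0
Step 3: p0@(2,5) p1@(2,4) p2@(2,3) -> at (1,0): 0 [-], cum=0
Step 4: p0@(1,5) p1@(1,4) p2@(1,3) -> at (1,0): 0 [-], cum=0
Step 5: p0@(0,5) p1@(0,4) p2@(0,3) -> at (1,0): 0 [-], cum=0
Step 6: p0@(0,4) p1@(0,3) p2@(0,2) -> at (1,0): 0 [-], cum=0
Step 7: p0@(0,3) p1@(0,2) p2@(0,1) -> at (1,0): 0 [-], cum=0
Step 8: p0@(0,2) p1@(0,1) p2@ESC -> at (1,0): 0 [-], cum=0
Step 9: p0@(0,1) p1@ESC p2@ESC -> at (1,0): 0 [-], cum=0
Step 10: p0@ESC p1@ESC p2@ESC -> at (1,0): 0 [-], cum=0
Total visits = 0

Answer: 0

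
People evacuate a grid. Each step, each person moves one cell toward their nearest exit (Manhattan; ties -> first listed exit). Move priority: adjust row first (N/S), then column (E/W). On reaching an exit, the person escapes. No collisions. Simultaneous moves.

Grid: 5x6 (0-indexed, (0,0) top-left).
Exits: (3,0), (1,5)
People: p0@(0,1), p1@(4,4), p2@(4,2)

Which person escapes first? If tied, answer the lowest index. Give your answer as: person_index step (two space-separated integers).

Step 1: p0:(0,1)->(1,1) | p1:(4,4)->(3,4) | p2:(4,2)->(3,2)
Step 2: p0:(1,1)->(2,1) | p1:(3,4)->(2,4) | p2:(3,2)->(3,1)
Step 3: p0:(2,1)->(3,1) | p1:(2,4)->(1,4) | p2:(3,1)->(3,0)->EXIT
Step 4: p0:(3,1)->(3,0)->EXIT | p1:(1,4)->(1,5)->EXIT | p2:escaped
Exit steps: [4, 4, 3]
First to escape: p2 at step 3

Answer: 2 3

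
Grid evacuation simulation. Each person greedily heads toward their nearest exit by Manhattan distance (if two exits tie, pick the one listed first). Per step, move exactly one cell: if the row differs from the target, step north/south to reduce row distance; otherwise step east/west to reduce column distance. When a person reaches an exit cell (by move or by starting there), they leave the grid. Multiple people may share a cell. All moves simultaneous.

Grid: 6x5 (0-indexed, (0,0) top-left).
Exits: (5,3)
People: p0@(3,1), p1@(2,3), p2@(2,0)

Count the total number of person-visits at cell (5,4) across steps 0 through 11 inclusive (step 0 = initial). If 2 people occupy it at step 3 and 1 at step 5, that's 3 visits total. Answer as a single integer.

Answer: 0

Derivation:
Step 0: p0@(3,1) p1@(2,3) p2@(2,0) -> at (5,4): 0 [-], cum=0
Step 1: p0@(4,1) p1@(3,3) p2@(3,0) -> at (5,4): 0 [-], cum=0
Step 2: p0@(5,1) p1@(4,3) p2@(4,0) -> at (5,4): 0 [-], cum=0
Step 3: p0@(5,2) p1@ESC p2@(5,0) -> at (5,4): 0 [-], cum=0
Step 4: p0@ESC p1@ESC p2@(5,1) -> at (5,4): 0 [-], cum=0
Step 5: p0@ESC p1@ESC p2@(5,2) -> at (5,4): 0 [-], cum=0
Step 6: p0@ESC p1@ESC p2@ESC -> at (5,4): 0 [-], cum=0
Total visits = 0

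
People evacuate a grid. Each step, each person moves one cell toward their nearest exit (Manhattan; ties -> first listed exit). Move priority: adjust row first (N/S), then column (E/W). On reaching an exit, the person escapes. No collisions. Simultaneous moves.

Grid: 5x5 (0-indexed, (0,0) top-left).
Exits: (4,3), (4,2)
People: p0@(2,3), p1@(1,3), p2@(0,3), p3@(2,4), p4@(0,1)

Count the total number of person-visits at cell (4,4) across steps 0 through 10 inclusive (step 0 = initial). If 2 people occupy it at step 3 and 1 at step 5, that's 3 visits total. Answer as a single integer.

Answer: 1

Derivation:
Step 0: p0@(2,3) p1@(1,3) p2@(0,3) p3@(2,4) p4@(0,1) -> at (4,4): 0 [-], cum=0
Step 1: p0@(3,3) p1@(2,3) p2@(1,3) p3@(3,4) p4@(1,1) -> at (4,4): 0 [-], cum=0
Step 2: p0@ESC p1@(3,3) p2@(2,3) p3@(4,4) p4@(2,1) -> at (4,4): 1 [p3], cum=1
Step 3: p0@ESC p1@ESC p2@(3,3) p3@ESC p4@(3,1) -> at (4,4): 0 [-], cum=1
Step 4: p0@ESC p1@ESC p2@ESC p3@ESC p4@(4,1) -> at (4,4): 0 [-], cum=1
Step 5: p0@ESC p1@ESC p2@ESC p3@ESC p4@ESC -> at (4,4): 0 [-], cum=1
Total visits = 1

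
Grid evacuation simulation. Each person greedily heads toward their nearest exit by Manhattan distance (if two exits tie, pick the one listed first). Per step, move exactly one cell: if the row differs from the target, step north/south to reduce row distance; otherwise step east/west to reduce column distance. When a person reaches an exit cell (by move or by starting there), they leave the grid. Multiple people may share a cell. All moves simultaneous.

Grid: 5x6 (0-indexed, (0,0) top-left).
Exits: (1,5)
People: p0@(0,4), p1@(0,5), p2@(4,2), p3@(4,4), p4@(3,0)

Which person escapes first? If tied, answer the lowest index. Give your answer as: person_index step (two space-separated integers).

Answer: 1 1

Derivation:
Step 1: p0:(0,4)->(1,4) | p1:(0,5)->(1,5)->EXIT | p2:(4,2)->(3,2) | p3:(4,4)->(3,4) | p4:(3,0)->(2,0)
Step 2: p0:(1,4)->(1,5)->EXIT | p1:escaped | p2:(3,2)->(2,2) | p3:(3,4)->(2,4) | p4:(2,0)->(1,0)
Step 3: p0:escaped | p1:escaped | p2:(2,2)->(1,2) | p3:(2,4)->(1,4) | p4:(1,0)->(1,1)
Step 4: p0:escaped | p1:escaped | p2:(1,2)->(1,3) | p3:(1,4)->(1,5)->EXIT | p4:(1,1)->(1,2)
Step 5: p0:escaped | p1:escaped | p2:(1,3)->(1,4) | p3:escaped | p4:(1,2)->(1,3)
Step 6: p0:escaped | p1:escaped | p2:(1,4)->(1,5)->EXIT | p3:escaped | p4:(1,3)->(1,4)
Step 7: p0:escaped | p1:escaped | p2:escaped | p3:escaped | p4:(1,4)->(1,5)->EXIT
Exit steps: [2, 1, 6, 4, 7]
First to escape: p1 at step 1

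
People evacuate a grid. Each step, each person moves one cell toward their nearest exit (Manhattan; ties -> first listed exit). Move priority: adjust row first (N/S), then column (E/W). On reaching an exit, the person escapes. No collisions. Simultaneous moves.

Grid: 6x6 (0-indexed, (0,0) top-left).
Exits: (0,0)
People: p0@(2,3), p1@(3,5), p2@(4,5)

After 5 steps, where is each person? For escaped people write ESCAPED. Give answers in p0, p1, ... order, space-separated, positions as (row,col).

Step 1: p0:(2,3)->(1,3) | p1:(3,5)->(2,5) | p2:(4,5)->(3,5)
Step 2: p0:(1,3)->(0,3) | p1:(2,5)->(1,5) | p2:(3,5)->(2,5)
Step 3: p0:(0,3)->(0,2) | p1:(1,5)->(0,5) | p2:(2,5)->(1,5)
Step 4: p0:(0,2)->(0,1) | p1:(0,5)->(0,4) | p2:(1,5)->(0,5)
Step 5: p0:(0,1)->(0,0)->EXIT | p1:(0,4)->(0,3) | p2:(0,5)->(0,4)

ESCAPED (0,3) (0,4)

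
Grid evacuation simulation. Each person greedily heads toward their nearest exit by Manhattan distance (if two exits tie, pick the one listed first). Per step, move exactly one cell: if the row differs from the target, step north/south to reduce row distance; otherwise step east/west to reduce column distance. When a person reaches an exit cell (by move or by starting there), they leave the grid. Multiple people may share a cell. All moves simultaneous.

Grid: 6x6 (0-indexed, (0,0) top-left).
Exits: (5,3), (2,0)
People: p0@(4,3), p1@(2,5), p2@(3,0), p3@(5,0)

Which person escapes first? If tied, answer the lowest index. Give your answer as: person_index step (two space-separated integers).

Answer: 0 1

Derivation:
Step 1: p0:(4,3)->(5,3)->EXIT | p1:(2,5)->(3,5) | p2:(3,0)->(2,0)->EXIT | p3:(5,0)->(5,1)
Step 2: p0:escaped | p1:(3,5)->(4,5) | p2:escaped | p3:(5,1)->(5,2)
Step 3: p0:escaped | p1:(4,5)->(5,5) | p2:escaped | p3:(5,2)->(5,3)->EXIT
Step 4: p0:escaped | p1:(5,5)->(5,4) | p2:escaped | p3:escaped
Step 5: p0:escaped | p1:(5,4)->(5,3)->EXIT | p2:escaped | p3:escaped
Exit steps: [1, 5, 1, 3]
First to escape: p0 at step 1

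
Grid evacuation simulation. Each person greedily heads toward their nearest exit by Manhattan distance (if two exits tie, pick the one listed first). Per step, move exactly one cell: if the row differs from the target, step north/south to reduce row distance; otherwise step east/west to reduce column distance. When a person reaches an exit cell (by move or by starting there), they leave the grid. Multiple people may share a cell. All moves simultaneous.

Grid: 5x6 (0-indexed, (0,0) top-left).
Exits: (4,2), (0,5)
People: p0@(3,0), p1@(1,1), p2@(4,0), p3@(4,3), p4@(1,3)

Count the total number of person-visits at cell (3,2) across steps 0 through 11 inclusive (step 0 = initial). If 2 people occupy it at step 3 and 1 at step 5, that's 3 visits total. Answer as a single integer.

Step 0: p0@(3,0) p1@(1,1) p2@(4,0) p3@(4,3) p4@(1,3) -> at (3,2): 0 [-], cum=0
Step 1: p0@(4,0) p1@(2,1) p2@(4,1) p3@ESC p4@(0,3) -> at (3,2): 0 [-], cum=0
Step 2: p0@(4,1) p1@(3,1) p2@ESC p3@ESC p4@(0,4) -> at (3,2): 0 [-], cum=0
Step 3: p0@ESC p1@(4,1) p2@ESC p3@ESC p4@ESC -> at (3,2): 0 [-], cum=0
Step 4: p0@ESC p1@ESC p2@ESC p3@ESC p4@ESC -> at (3,2): 0 [-], cum=0
Total visits = 0

Answer: 0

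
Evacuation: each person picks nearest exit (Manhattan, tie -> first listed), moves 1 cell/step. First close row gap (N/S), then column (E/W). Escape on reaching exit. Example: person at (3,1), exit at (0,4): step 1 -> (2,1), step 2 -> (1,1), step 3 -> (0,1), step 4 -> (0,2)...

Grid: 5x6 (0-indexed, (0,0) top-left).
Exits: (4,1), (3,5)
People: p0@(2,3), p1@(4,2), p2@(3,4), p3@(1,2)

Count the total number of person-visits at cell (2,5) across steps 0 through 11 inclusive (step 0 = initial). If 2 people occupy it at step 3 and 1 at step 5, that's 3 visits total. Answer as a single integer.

Step 0: p0@(2,3) p1@(4,2) p2@(3,4) p3@(1,2) -> at (2,5): 0 [-], cum=0
Step 1: p0@(3,3) p1@ESC p2@ESC p3@(2,2) -> at (2,5): 0 [-], cum=0
Step 2: p0@(3,4) p1@ESC p2@ESC p3@(3,2) -> at (2,5): 0 [-], cum=0
Step 3: p0@ESC p1@ESC p2@ESC p3@(4,2) -> at (2,5): 0 [-], cum=0
Step 4: p0@ESC p1@ESC p2@ESC p3@ESC -> at (2,5): 0 [-], cum=0
Total visits = 0

Answer: 0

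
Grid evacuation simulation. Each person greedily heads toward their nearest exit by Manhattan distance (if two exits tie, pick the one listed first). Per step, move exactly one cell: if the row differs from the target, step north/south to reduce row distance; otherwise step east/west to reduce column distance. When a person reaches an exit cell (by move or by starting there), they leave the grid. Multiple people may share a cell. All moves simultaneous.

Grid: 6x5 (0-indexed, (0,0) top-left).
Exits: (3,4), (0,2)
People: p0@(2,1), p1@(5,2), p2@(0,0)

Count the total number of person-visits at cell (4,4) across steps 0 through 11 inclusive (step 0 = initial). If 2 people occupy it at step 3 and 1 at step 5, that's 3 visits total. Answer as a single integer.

Step 0: p0@(2,1) p1@(5,2) p2@(0,0) -> at (4,4): 0 [-], cum=0
Step 1: p0@(1,1) p1@(4,2) p2@(0,1) -> at (4,4): 0 [-], cum=0
Step 2: p0@(0,1) p1@(3,2) p2@ESC -> at (4,4): 0 [-], cum=0
Step 3: p0@ESC p1@(3,3) p2@ESC -> at (4,4): 0 [-], cum=0
Step 4: p0@ESC p1@ESC p2@ESC -> at (4,4): 0 [-], cum=0
Total visits = 0

Answer: 0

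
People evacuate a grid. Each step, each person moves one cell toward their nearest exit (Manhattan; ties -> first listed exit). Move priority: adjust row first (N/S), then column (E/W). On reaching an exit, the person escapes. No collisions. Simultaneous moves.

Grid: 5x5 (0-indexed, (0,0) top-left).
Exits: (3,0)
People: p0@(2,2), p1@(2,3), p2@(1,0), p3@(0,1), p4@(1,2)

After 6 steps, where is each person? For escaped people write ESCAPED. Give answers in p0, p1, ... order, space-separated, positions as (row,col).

Step 1: p0:(2,2)->(3,2) | p1:(2,3)->(3,3) | p2:(1,0)->(2,0) | p3:(0,1)->(1,1) | p4:(1,2)->(2,2)
Step 2: p0:(3,2)->(3,1) | p1:(3,3)->(3,2) | p2:(2,0)->(3,0)->EXIT | p3:(1,1)->(2,1) | p4:(2,2)->(3,2)
Step 3: p0:(3,1)->(3,0)->EXIT | p1:(3,2)->(3,1) | p2:escaped | p3:(2,1)->(3,1) | p4:(3,2)->(3,1)
Step 4: p0:escaped | p1:(3,1)->(3,0)->EXIT | p2:escaped | p3:(3,1)->(3,0)->EXIT | p4:(3,1)->(3,0)->EXIT

ESCAPED ESCAPED ESCAPED ESCAPED ESCAPED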